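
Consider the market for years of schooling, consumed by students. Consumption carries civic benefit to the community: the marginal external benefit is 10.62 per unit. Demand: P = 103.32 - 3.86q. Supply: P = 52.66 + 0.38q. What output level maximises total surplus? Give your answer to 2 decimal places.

Social marginal benefit = demand + MEB = 113.94 - 3.86q.
Set SMB = MC: 113.94 - 3.86q = 52.66 + 0.38q → q* = 14.4528.

q* = 14.45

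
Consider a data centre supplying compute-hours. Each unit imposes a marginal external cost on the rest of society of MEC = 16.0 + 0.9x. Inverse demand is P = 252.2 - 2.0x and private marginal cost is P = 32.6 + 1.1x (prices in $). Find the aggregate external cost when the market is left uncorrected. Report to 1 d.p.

Market equilibrium (private): 32.6 + 1.1x = 252.2 - 2.0x → x_m = 70.8387.
Total external cost = ∫₀^{x_m} (16.0 + 0.9x) dx = 16.0×70.8387 + ½×0.9×70.8387² = 3391.5738.

$3391.6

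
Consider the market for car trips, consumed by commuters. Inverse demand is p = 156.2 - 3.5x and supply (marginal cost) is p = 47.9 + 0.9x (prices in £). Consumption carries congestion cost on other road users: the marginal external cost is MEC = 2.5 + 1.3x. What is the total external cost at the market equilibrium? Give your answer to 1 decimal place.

Market equilibrium (private): 47.9 + 0.9x = 156.2 - 3.5x → x_m = 24.6136.
Total external cost = ∫₀^{x_m} (2.5 + 1.3x) dx = 2.5×24.6136 + ½×1.3×24.6136² = 455.3230.

£455.3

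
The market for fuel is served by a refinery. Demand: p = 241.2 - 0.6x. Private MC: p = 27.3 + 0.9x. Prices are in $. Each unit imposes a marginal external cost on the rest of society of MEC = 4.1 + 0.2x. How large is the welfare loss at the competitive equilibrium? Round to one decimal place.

Market equilibrium (private): 27.3 + 0.9x = 241.2 - 0.6x → x_m = 142.6000.
Social marginal cost = private MC + MEC = 31.4 + 1.1x.
Set SMC = demand: 31.4 + 1.1x = 241.2 - 0.6x → x* = 123.4118.
Height of the DWL triangle at x_m is SMC(x_m) − demand(x_m) = MEC(x_m) = 32.6200.
DWL = ½ × 19.1882 × 32.6200 = 312.9595.

DWL = $313.0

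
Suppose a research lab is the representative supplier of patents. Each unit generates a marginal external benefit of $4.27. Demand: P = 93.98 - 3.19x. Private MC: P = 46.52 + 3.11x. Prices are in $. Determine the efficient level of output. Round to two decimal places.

Social marginal cost = private MC − MEB = 42.25 + 3.11x.
Set SMC = demand: 42.25 + 3.11x = 93.98 - 3.19x → x* = 8.2111.

x* = 8.21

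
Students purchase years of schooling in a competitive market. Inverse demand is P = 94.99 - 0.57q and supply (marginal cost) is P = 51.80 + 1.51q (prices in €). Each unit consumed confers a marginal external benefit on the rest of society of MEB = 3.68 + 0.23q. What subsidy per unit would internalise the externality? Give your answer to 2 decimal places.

subsidy = €9.51 per unit

Social marginal benefit = demand + MEB = 98.67 - 0.34q.
Set SMB = MC: 98.67 - 0.34q = 51.80 + 1.51q → q* = 25.3351.
The Pigouvian subsidy equals MEB at q*: 3.68 + 0.23×25.3351 = 9.5071.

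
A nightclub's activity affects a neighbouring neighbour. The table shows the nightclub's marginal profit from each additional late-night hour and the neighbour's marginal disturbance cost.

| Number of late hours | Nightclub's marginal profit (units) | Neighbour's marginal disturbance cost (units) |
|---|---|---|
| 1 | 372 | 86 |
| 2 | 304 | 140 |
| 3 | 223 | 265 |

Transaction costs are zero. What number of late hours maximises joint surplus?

Bargaining reaches the level where marginal profit last exceeds marginal disturbance cost.
That holds through level 2 (304 ≥ 140) but not at 3 (223 < 265).

2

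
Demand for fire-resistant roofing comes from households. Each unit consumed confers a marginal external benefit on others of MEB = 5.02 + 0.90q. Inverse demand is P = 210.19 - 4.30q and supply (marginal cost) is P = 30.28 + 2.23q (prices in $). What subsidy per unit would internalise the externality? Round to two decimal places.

Social marginal benefit = demand + MEB = 215.21 - 3.40q.
Set SMB = MC: 215.21 - 3.40q = 30.28 + 2.23q → q* = 32.8472.
The Pigouvian subsidy equals MEB at q*: 5.02 + 0.90×32.8472 = 34.5825.

subsidy = $34.58 per unit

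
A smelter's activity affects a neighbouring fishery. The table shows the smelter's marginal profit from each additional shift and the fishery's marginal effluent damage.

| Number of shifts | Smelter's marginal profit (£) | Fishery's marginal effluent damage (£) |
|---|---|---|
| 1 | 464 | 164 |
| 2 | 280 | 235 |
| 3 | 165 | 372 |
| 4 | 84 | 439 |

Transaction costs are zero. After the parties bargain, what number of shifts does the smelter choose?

Bargaining reaches the level where marginal profit last exceeds marginal effluent damage.
That holds through level 2 (280 ≥ 235) but not at 3 (165 < 372).

2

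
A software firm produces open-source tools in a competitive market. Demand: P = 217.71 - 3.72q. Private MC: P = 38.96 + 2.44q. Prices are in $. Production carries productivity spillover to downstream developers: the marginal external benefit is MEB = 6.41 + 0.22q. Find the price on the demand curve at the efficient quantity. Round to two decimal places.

Social marginal cost = private MC − MEB = 32.55 + 2.22q.
Set SMC = demand: 32.55 + 2.22q = 217.71 - 3.72q → q* = 31.1717.
Consumer price on the demand curve at q*: 217.71 − 3.72×31.1717 = 101.7513.

P = $101.75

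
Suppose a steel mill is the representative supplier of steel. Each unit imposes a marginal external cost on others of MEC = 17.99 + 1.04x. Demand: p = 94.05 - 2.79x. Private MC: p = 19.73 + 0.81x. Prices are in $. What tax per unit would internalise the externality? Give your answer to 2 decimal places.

Social marginal cost = private MC + MEC = 37.72 + 1.85x.
Set SMC = demand: 37.72 + 1.85x = 94.05 - 2.79x → x* = 12.1401.
The Pigouvian tax equals MEC at x*: 17.99 + 1.04×12.1401 = 30.6157.

tax = $30.62 per unit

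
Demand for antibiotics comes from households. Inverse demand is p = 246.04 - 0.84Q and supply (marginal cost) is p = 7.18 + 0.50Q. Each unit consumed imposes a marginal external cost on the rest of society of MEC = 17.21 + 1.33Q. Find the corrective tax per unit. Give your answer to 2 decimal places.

Social marginal benefit = demand − MEC = 228.83 - 2.17Q.
Set SMB = MC: 228.83 - 2.17Q = 7.18 + 0.50Q → Q* = 83.0150.
The Pigouvian tax equals MEC at Q*: 17.21 + 1.33×83.0150 = 127.6200.

tax = 127.62 per unit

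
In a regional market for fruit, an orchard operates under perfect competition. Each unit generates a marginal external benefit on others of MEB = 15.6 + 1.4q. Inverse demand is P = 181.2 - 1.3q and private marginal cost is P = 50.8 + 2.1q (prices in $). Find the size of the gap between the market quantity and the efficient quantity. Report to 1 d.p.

Market equilibrium (private): 50.8 + 2.1q = 181.2 - 1.3q → q_m = 38.3529.
Social marginal cost = private MC − MEB = 35.2 + 0.7q.
Set SMC = demand: 35.2 + 0.7q = 181.2 - 1.3q → q* = 73.0000.
Gap = |38.3529 − 73.0000| = 34.6471.

34.6 units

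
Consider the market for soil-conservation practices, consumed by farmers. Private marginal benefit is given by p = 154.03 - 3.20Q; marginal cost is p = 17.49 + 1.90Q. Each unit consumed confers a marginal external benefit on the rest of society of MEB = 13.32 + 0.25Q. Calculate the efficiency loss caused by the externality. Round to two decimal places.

DWL = 41.29

Market equilibrium (private): 17.49 + 1.90Q = 154.03 - 3.20Q → Q_m = 26.7725.
Social marginal benefit = demand + MEB = 167.35 - 2.95Q.
Set SMB = MC: 167.35 - 2.95Q = 17.49 + 1.90Q → Q* = 30.8990.
The loss is the area between SMB and MC from Q* to Q_m; with linear curves that's a triangle of height MEB(Q_m).
DWL = ½ × 4.1265 × 20.0131 = 41.2920.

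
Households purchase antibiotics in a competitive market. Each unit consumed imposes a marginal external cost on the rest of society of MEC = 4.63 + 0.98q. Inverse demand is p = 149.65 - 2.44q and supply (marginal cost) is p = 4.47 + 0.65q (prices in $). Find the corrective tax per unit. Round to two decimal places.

Social marginal benefit = demand − MEC = 145.02 - 3.42q.
Set SMB = MC: 145.02 - 3.42q = 4.47 + 0.65q → q* = 34.5332.
The Pigouvian tax equals MEC at q*: 4.63 + 0.98×34.5332 = 38.4725.

tax = $38.47 per unit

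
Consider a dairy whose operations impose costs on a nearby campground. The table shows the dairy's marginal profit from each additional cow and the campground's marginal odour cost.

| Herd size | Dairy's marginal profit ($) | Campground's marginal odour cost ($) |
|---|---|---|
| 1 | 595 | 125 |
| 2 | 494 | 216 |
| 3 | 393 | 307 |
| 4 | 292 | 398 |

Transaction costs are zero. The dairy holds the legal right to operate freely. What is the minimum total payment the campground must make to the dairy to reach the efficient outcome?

$292

Left alone the dairy would choose level 4 (marginal profit stays positive).
Efficient level: k* = 3 (marginal profit ≥ marginal odour cost through 3).
The campground must at least cover the dairy's forgone profit from cutting 4→3: 292 = 292.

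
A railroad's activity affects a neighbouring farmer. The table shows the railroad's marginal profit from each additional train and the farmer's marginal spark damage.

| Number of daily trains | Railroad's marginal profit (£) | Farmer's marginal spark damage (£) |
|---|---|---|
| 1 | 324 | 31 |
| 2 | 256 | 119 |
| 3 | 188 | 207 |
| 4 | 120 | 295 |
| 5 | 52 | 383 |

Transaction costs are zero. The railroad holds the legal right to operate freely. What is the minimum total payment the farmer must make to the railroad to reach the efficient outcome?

Left alone the railroad would choose level 5 (marginal profit stays positive).
Efficient level: k* = 2 (marginal profit ≥ marginal spark damage through 2).
The farmer must at least cover the railroad's forgone profit from cutting 5→2: 188 + 120 + 52 = 360.

£360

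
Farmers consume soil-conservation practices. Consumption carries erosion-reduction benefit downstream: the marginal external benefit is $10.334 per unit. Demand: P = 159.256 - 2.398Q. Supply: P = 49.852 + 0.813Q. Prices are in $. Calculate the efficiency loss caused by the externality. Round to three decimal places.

Market equilibrium (private): 49.852 + 0.813Q = 159.256 - 2.398Q → Q_m = 34.0716.
Social marginal benefit = demand + MEB = 169.590 - 2.398Q.
Set SMB = MC: 169.590 - 2.398Q = 49.852 + 0.813Q → Q* = 37.2899.
The welfare-loss triangle has base |Q_m − Q*| and height MEB(Q_m) (the vertical gap between SMB and MC is zero at Q* and MEB at Q_m).
DWL = ½ × 3.2183 × 10.3340 = 16.6290.

DWL = $16.629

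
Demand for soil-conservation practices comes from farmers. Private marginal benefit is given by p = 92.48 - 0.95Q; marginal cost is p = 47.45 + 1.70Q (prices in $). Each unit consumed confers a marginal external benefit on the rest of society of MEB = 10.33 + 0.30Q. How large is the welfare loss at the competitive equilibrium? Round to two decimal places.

Market equilibrium (private): 47.45 + 1.70Q = 92.48 - 0.95Q → Q_m = 16.9925.
Social marginal benefit = demand + MEB = 102.81 - 0.65Q.
Set SMB = MC: 102.81 - 0.65Q = 47.45 + 1.70Q → Q* = 23.5574.
The welfare-loss triangle has base |Q_m − Q*| and height MEB(Q_m) (the vertical gap between SMB and MC is zero at Q* and MEB at Q_m).
DWL = ½ × 6.5649 × 15.4277 = 50.6407.

DWL = $50.64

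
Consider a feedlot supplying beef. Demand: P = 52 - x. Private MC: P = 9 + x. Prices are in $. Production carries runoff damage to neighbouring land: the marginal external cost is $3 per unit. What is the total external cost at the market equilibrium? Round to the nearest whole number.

$65

Market equilibrium (private): 9 + x = 52 - x → x_m = 21.5000.
Total external cost = MEC × x_m = 3 × 21.5000 = 64.5000.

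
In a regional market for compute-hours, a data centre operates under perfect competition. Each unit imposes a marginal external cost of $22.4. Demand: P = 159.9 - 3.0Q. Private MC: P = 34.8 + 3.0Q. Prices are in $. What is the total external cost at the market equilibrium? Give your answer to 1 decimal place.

Market equilibrium (private): 34.8 + 3.0Q = 159.9 - 3.0Q → Q_m = 20.8500.
Total external cost = MEC × Q_m = 22.4 × 20.8500 = 467.0400.

$467.0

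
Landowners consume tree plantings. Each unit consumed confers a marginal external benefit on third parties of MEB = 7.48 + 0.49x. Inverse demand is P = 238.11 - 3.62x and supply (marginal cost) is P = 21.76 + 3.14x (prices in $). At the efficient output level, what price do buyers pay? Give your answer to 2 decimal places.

P = $108.88

Social marginal benefit = demand + MEB = 245.59 - 3.13x.
Set SMB = MC: 245.59 - 3.13x = 21.76 + 3.14x → x* = 35.6986.
Consumer price on the demand curve at x*: 238.11 − 3.62×35.6986 = 108.8811.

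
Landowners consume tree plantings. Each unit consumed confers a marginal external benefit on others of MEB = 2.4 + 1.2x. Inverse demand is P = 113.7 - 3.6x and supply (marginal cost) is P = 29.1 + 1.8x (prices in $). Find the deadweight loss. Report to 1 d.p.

DWL = $53.5

Market equilibrium (private): 29.1 + 1.8x = 113.7 - 3.6x → x_m = 15.6667.
Social marginal benefit = demand + MEB = 116.1 - 2.4x.
Set SMB = MC: 116.1 - 2.4x = 29.1 + 1.8x → x* = 20.7143.
The welfare-loss triangle has base |x_m − x*| and height MEB(x_m) (the vertical gap between SMB and MC is zero at x* and MEB at x_m).
DWL = ½ × 5.0476 × 21.2000 = 53.5046.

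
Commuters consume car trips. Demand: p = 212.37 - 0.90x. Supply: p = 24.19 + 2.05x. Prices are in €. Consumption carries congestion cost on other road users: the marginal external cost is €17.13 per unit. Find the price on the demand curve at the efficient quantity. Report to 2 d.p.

Social marginal benefit = demand − MEC = 195.24 - 0.90x.
Set SMB = MC: 195.24 - 0.90x = 24.19 + 2.05x → x* = 57.9831.
Consumer price on the demand curve at x*: 212.37 − 0.90×57.9831 = 160.1852.

P = €160.19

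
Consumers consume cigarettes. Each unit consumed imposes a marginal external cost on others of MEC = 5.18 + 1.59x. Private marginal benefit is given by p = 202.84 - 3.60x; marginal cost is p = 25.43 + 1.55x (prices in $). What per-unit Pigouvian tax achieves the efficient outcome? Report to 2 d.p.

Social marginal benefit = demand − MEC = 197.66 - 5.19x.
Set SMB = MC: 197.66 - 5.19x = 25.43 + 1.55x → x* = 25.5534.
The Pigouvian tax equals MEC at x*: 5.18 + 1.59×25.5534 = 45.8099.

tax = $45.81 per unit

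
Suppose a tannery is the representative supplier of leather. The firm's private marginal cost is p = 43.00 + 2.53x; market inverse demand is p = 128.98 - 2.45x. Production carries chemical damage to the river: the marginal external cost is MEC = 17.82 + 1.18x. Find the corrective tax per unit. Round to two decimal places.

tax = 30.88 per unit

Social marginal cost = private MC + MEC = 60.82 + 3.71x.
Set SMC = demand: 60.82 + 3.71x = 128.98 - 2.45x → x* = 11.0649.
The Pigouvian tax equals MEC at x*: 17.82 + 1.18×11.0649 = 30.8766.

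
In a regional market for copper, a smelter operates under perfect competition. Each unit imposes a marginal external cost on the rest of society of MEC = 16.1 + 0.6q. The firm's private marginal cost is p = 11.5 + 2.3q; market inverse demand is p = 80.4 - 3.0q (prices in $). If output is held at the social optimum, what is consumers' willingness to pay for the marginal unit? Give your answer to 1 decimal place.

P = $53.6

Social marginal cost = private MC + MEC = 27.6 + 2.9q.
Set SMC = demand: 27.6 + 2.9q = 80.4 - 3.0q → q* = 8.9492.
Consumer price on the demand curve at q*: 80.4 − 3.0×8.9492 = 53.5524.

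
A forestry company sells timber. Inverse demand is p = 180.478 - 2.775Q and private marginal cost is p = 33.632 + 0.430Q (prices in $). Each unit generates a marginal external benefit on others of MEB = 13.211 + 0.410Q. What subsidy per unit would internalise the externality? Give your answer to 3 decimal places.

subsidy = $36.690 per unit

Social marginal cost = private MC − MEB = 20.421 + 0.020Q.
Set SMC = demand: 20.421 + 0.020Q = 180.478 - 2.775Q → Q* = 57.2655.
The Pigouvian subsidy equals MEB at Q*: 13.211 + 0.410×57.2655 = 36.6899.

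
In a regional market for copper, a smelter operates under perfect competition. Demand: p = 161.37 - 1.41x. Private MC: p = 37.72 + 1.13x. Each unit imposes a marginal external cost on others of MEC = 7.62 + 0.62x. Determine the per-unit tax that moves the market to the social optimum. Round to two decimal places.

tax = 30.39 per unit

Social marginal cost = private MC + MEC = 45.34 + 1.75x.
Set SMC = demand: 45.34 + 1.75x = 161.37 - 1.41x → x* = 36.7184.
The Pigouvian tax equals MEC at x*: 7.62 + 0.62×36.7184 = 30.3854.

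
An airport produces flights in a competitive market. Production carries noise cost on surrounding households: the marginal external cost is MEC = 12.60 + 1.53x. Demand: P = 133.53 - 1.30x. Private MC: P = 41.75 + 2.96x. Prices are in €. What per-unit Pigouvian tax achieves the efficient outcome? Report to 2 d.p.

Social marginal cost = private MC + MEC = 54.35 + 4.49x.
Set SMC = demand: 54.35 + 4.49x = 133.53 - 1.30x → x* = 13.6753.
The Pigouvian tax equals MEC at x*: 12.60 + 1.53×13.6753 = 33.5232.

tax = €33.52 per unit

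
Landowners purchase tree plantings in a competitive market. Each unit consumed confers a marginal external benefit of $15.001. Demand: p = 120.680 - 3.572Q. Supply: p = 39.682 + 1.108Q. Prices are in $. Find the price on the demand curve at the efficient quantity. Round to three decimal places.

Social marginal benefit = demand + MEB = 135.681 - 3.572Q.
Set SMB = MC: 135.681 - 3.572Q = 39.682 + 1.108Q → Q* = 20.5126.
Consumer price on the demand curve at Q*: 120.680 − 3.572×20.5126 = 47.4090.

P = $47.409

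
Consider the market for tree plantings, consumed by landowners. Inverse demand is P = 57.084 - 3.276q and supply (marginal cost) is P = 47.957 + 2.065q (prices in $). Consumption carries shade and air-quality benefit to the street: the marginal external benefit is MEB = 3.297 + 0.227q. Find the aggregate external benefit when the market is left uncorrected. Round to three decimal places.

Market equilibrium (private): 47.957 + 2.065q = 57.084 - 3.276q → q_m = 1.7089.
Total external benefit = ∫₀^{q_m} (3.297 + 0.227q) dq = 3.297×1.7089 + ½×0.227×1.7089² = 5.9657.

$5.966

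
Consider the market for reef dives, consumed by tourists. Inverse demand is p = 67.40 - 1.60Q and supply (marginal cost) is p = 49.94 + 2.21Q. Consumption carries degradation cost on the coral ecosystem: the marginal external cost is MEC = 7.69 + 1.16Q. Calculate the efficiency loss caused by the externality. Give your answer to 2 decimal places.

Market equilibrium (private): 49.94 + 2.21Q = 67.40 - 1.60Q → Q_m = 4.5827.
Social marginal benefit = demand − MEC = 59.71 - 2.76Q.
Set SMB = MC: 59.71 - 2.76Q = 49.94 + 2.21Q → Q* = 1.9658.
The loss is the area between SMB and MC from Q* to Q_m; with linear curves that's a triangle of height MEC(Q_m).
DWL = ½ × 2.6169 × 13.0059 = 17.0176.

DWL = 17.02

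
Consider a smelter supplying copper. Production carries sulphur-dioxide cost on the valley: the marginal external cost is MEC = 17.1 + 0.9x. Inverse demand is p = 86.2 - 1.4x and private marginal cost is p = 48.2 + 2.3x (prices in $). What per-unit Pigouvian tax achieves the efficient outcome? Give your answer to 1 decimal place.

Social marginal cost = private MC + MEC = 65.3 + 3.2x.
Set SMC = demand: 65.3 + 3.2x = 86.2 - 1.4x → x* = 4.5435.
The Pigouvian tax equals MEC at x*: 17.1 + 0.9×4.5435 = 21.1892.

tax = $21.2 per unit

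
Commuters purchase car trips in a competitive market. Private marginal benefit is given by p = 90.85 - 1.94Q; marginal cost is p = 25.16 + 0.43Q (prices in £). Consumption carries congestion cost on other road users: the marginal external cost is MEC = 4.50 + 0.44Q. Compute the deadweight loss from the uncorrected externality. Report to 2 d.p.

Market equilibrium (private): 25.16 + 0.43Q = 90.85 - 1.94Q → Q_m = 27.7173.
Social marginal benefit = demand − MEC = 86.35 - 2.38Q.
Set SMB = MC: 86.35 - 2.38Q = 25.16 + 0.43Q → Q* = 21.7758.
The welfare-loss triangle has base |Q_m − Q*| and height MEC(Q_m) (the vertical gap between SMB and MC is zero at Q* and MEC at Q_m).
DWL = ½ × 5.9415 × 16.6956 = 49.5985.

DWL = £49.60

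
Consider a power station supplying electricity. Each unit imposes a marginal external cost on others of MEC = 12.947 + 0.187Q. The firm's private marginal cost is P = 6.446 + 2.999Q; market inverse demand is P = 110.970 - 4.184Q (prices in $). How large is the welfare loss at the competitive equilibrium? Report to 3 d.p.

Market equilibrium (private): 6.446 + 2.999Q = 110.970 - 4.184Q → Q_m = 14.5516.
Social marginal cost = private MC + MEC = 19.393 + 3.186Q.
Set SMC = demand: 19.393 + 3.186Q = 110.970 - 4.184Q → Q* = 12.4256.
The welfare-loss triangle has base |Q_m − Q*| and height MEC(Q_m) (the vertical gap between SMC and demand is zero at Q* and MEC at Q_m).
DWL = ½ × 2.1260 × 15.6681 = 16.6552.

DWL = $16.655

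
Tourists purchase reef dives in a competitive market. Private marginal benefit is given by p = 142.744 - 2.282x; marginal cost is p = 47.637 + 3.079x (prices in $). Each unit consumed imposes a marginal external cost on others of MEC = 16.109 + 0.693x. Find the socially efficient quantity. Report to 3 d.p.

x* = 13.049

Social marginal benefit = demand − MEC = 126.635 - 2.975x.
Set SMB = MC: 126.635 - 2.975x = 47.637 + 3.079x → x* = 13.0489.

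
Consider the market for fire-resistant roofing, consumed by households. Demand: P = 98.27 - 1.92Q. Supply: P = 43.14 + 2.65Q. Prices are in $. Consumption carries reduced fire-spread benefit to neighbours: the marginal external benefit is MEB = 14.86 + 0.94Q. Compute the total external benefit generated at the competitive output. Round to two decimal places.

$247.66

Market equilibrium (private): 43.14 + 2.65Q = 98.27 - 1.92Q → Q_m = 12.0635.
Total external benefit = ∫₀^{Q_m} (14.86 + 0.94Q) dQ = 14.86×12.0635 + ½×0.94×12.0635² = 247.6618.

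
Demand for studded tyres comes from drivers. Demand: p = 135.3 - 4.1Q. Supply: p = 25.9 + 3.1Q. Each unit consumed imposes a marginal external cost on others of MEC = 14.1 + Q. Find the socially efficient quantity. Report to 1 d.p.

Q* = 11.6

Social marginal benefit = demand − MEC = 121.2 - 5.1Q.
Set SMB = MC: 121.2 - 5.1Q = 25.9 + 3.1Q → Q* = 11.6220.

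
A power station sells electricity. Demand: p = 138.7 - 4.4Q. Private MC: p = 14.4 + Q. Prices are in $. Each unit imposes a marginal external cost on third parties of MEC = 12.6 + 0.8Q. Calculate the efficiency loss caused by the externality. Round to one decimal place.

DWL = $77.6

Market equilibrium (private): 14.4 + Q = 138.7 - 4.4Q → Q_m = 23.0185.
Social marginal cost = private MC + MEC = 27.0 + 1.8Q.
Set SMC = demand: 27.0 + 1.8Q = 138.7 - 4.4Q → Q* = 18.0161.
Between Q* and Q_m the wedge SMC − demand runs linearly from 0 to MEC(Q_m), so the loss is a triangle.
DWL = ½ × 5.0024 × 31.0148 = 77.5742.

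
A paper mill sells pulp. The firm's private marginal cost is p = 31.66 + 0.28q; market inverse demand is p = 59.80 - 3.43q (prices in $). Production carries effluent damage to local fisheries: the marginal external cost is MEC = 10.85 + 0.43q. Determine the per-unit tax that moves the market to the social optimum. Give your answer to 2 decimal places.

tax = $12.65 per unit

Social marginal cost = private MC + MEC = 42.51 + 0.71q.
Set SMC = demand: 42.51 + 0.71q = 59.80 - 3.43q → q* = 4.1763.
The Pigouvian tax equals MEC at q*: 10.85 + 0.43×4.1763 = 12.6458.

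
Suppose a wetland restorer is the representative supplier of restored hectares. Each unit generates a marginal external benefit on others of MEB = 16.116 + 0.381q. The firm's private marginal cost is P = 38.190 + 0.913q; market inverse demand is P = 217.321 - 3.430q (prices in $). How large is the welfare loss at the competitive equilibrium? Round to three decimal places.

Market equilibrium (private): 38.190 + 0.913q = 217.321 - 3.430q → q_m = 41.2459.
Social marginal cost = private MC − MEB = 22.074 + 0.532q.
Set SMC = demand: 22.074 + 0.532q = 217.321 - 3.430q → q* = 49.2799.
Height of the DWL triangle at q_m is demand(q_m) − SMC(q_m) = MEB(q_m) = 31.8307.
DWL = ½ × 8.0340 × 31.8307 = 127.8639.

DWL = $127.864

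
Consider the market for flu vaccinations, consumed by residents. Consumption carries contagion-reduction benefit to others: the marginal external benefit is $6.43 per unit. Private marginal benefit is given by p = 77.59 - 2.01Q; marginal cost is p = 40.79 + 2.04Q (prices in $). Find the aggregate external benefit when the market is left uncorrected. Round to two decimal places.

Market equilibrium (private): 40.79 + 2.04Q = 77.59 - 2.01Q → Q_m = 9.0864.
Total external benefit = MEB × Q_m = 6.43 × 9.0864 = 58.4256.

$58.43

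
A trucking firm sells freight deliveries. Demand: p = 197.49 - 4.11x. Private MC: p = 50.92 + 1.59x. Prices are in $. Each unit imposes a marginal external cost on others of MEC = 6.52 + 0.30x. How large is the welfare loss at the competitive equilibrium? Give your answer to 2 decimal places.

DWL = $16.88

Market equilibrium (private): 50.92 + 1.59x = 197.49 - 4.11x → x_m = 25.7140.
Social marginal cost = private MC + MEC = 57.44 + 1.89x.
Set SMC = demand: 57.44 + 1.89x = 197.49 - 4.11x → x* = 23.3417.
The loss is the area between SMC and demand from x* to x_m; with linear curves that's a triangle of height MEC(x_m).
DWL = ½ × 2.3723 × 14.2342 = 16.8839.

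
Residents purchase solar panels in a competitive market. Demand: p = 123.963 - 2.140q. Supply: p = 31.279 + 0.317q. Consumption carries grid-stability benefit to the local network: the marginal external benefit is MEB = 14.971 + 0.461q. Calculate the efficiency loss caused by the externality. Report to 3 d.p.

DWL = 262.334

Market equilibrium (private): 31.279 + 0.317q = 123.963 - 2.140q → q_m = 37.7224.
Social marginal benefit = demand + MEB = 138.934 - 1.679q.
Set SMB = MC: 138.934 - 1.679q = 31.279 + 0.317q → q* = 53.9354.
The loss is the area between SMB and MC from q* to q_m; with linear curves that's a triangle of height MEB(q_m).
DWL = ½ × 16.2130 × 32.3610 = 262.3344.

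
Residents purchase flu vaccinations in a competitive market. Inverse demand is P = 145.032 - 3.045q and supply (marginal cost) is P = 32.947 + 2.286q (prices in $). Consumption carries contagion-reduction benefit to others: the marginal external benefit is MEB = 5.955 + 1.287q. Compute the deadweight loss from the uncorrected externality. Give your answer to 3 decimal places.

DWL = $134.761

Market equilibrium (private): 32.947 + 2.286q = 145.032 - 3.045q → q_m = 21.0251.
Social marginal benefit = demand + MEB = 150.987 - 1.758q.
Set SMB = MC: 150.987 - 1.758q = 32.947 + 2.286q → q* = 29.1889.
Between q* and q_m the wedge SMB − MC runs linearly from 0 to MEB(q_m), so the loss is a triangle.
DWL = ½ × 8.1638 × 33.0144 = 134.7615.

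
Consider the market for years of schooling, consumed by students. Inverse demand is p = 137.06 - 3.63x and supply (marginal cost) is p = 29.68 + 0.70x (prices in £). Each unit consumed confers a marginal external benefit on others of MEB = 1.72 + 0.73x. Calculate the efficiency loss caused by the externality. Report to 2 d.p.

Market equilibrium (private): 29.68 + 0.70x = 137.06 - 3.63x → x_m = 24.7991.
Social marginal benefit = demand + MEB = 138.78 - 2.90x.
Set SMB = MC: 138.78 - 2.90x = 29.68 + 0.70x → x* = 30.3056.
The loss is the area between SMB and MC from x* to x_m; with linear curves that's a triangle of height MEB(x_m).
DWL = ½ × 5.5065 × 19.8233 = 54.5785.

DWL = £54.58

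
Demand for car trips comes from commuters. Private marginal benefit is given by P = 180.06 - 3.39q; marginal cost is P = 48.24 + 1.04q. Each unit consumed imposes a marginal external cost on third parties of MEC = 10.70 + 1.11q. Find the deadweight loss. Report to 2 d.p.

Market equilibrium (private): 48.24 + 1.04q = 180.06 - 3.39q → q_m = 29.7562.
Social marginal benefit = demand − MEC = 169.36 - 4.50q.
Set SMB = MC: 169.36 - 4.50q = 48.24 + 1.04q → q* = 21.8628.
Between q* and q_m the wedge MC − SMB runs linearly from 0 to MEC(q_m), so the loss is a triangle.
DWL = ½ × 7.8934 × 43.7294 = 172.5868.

DWL = 172.59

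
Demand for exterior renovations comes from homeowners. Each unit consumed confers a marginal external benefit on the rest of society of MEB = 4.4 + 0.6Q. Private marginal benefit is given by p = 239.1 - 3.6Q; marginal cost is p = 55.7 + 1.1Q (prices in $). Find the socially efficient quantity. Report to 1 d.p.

Social marginal benefit = demand + MEB = 243.5 - 3.0Q.
Set SMB = MC: 243.5 - 3.0Q = 55.7 + 1.1Q → Q* = 45.8049.

Q* = 45.8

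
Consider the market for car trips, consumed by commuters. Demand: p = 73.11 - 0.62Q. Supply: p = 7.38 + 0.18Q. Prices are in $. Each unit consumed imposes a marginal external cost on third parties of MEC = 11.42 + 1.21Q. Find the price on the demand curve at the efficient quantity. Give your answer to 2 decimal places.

P = $56.36

Social marginal benefit = demand − MEC = 61.69 - 1.83Q.
Set SMB = MC: 61.69 - 1.83Q = 7.38 + 0.18Q → Q* = 27.0199.
Consumer price on the demand curve at Q*: 73.11 − 0.62×27.0199 = 56.3577.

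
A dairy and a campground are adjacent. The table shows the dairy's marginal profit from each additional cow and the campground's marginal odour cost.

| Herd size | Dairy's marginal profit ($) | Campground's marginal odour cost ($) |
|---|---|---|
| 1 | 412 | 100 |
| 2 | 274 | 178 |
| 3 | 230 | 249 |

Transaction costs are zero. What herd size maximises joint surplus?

2

Bargaining reaches the level where marginal profit last exceeds marginal odour cost.
That holds through level 2 (274 ≥ 178) but not at 3 (230 < 249).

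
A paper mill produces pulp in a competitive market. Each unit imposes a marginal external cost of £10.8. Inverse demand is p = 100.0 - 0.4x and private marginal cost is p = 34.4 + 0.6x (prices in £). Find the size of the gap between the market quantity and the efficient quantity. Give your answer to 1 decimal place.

Market equilibrium (private): 34.4 + 0.6x = 100.0 - 0.4x → x_m = 65.6000.
Social marginal cost = private MC + MEC = 45.2 + 0.6x.
Set SMC = demand: 45.2 + 0.6x = 100.0 - 0.4x → x* = 54.8000.
Gap = |65.6000 − 54.8000| = 10.8000.

10.8 units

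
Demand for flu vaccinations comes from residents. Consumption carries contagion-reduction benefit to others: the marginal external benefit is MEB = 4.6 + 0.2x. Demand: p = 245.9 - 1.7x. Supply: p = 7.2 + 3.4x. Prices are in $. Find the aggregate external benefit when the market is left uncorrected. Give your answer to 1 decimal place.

Market equilibrium (private): 7.2 + 3.4x = 245.9 - 1.7x → x_m = 46.8039.
Total external benefit = ∫₀^{x_m} (4.6 + 0.2x) dx = 4.6×46.8039 + ½×0.2×46.8039² = 434.3584.

$434.4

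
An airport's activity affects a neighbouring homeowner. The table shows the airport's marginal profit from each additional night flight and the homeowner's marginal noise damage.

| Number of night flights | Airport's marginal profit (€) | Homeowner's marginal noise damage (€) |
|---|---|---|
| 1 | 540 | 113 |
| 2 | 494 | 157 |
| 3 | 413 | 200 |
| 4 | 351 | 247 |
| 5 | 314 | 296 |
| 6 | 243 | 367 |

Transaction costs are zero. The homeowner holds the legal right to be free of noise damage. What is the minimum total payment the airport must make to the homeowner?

Efficient level: marginal profit ≥ marginal noise damage through level 5, so k* = 5.
With the homeowner holding the right, the airport must at least compensate total damage at k*: 113 + 157 + 200 + 247 + 296 = 1013.

€1013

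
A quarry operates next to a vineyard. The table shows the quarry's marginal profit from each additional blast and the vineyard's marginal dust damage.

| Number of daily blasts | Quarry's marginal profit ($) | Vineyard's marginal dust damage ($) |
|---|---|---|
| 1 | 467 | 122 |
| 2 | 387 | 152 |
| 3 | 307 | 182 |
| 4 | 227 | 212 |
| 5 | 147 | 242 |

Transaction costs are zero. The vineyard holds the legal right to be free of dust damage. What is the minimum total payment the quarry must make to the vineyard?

$668

Efficient level: marginal profit ≥ marginal dust damage through level 4, so k* = 4.
With the vineyard holding the right, the quarry must at least compensate total damage at k*: 122 + 152 + 182 + 212 = 668.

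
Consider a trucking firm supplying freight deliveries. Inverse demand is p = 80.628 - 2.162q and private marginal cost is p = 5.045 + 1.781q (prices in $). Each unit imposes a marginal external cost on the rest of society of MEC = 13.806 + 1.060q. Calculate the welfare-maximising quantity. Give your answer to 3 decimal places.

Social marginal cost = private MC + MEC = 18.851 + 2.841q.
Set SMC = demand: 18.851 + 2.841q = 80.628 - 2.162q → q* = 12.3480.

q* = 12.348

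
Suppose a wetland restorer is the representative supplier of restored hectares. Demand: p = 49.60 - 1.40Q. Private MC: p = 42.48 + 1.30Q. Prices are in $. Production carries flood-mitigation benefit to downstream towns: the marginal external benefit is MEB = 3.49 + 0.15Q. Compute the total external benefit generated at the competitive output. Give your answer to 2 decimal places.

$9.72

Market equilibrium (private): 42.48 + 1.30Q = 49.60 - 1.40Q → Q_m = 2.6370.
Total external benefit = ∫₀^{Q_m} (3.49 + 0.15Q) dQ = 3.49×2.6370 + ½×0.15×2.6370² = 9.7247.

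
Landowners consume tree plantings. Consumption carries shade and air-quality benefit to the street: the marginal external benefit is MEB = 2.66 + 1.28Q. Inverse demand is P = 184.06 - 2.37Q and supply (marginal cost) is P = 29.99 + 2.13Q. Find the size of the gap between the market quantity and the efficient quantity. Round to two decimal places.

Market equilibrium (private): 29.99 + 2.13Q = 184.06 - 2.37Q → Q_m = 34.2378.
Social marginal benefit = demand + MEB = 186.72 - 1.09Q.
Set SMB = MC: 186.72 - 1.09Q = 29.99 + 2.13Q → Q* = 48.6739.
Gap = |34.2378 − 48.6739| = 14.4361.

14.44 units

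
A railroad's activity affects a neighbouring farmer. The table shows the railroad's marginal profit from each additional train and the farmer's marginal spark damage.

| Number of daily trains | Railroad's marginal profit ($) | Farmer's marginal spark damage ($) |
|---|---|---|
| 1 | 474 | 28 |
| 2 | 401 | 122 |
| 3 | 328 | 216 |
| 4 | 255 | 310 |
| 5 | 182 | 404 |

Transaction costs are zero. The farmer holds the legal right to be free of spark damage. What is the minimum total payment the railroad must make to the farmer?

Efficient level: marginal profit ≥ marginal spark damage through level 3, so k* = 3.
With the farmer holding the right, the railroad must at least compensate total damage at k*: 28 + 122 + 216 = 366.

$366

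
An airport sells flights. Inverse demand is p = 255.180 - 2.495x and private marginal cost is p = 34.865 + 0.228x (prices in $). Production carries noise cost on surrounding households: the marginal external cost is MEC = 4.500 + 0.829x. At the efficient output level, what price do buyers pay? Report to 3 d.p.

Social marginal cost = private MC + MEC = 39.365 + 1.057x.
Set SMC = demand: 39.365 + 1.057x = 255.180 - 2.495x → x* = 60.7587.
Consumer price on the demand curve at x*: 255.180 − 2.495×60.7587 = 103.5870.

P = $103.587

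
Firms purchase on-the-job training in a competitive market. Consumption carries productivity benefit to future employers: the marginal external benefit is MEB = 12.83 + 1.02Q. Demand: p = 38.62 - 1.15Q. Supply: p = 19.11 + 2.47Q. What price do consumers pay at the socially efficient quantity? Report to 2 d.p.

Social marginal benefit = demand + MEB = 51.45 - 0.13Q.
Set SMB = MC: 51.45 - 0.13Q = 19.11 + 2.47Q → Q* = 12.4385.
Consumer price on the demand curve at Q*: 38.62 − 1.15×12.4385 = 24.3157.

P = 24.32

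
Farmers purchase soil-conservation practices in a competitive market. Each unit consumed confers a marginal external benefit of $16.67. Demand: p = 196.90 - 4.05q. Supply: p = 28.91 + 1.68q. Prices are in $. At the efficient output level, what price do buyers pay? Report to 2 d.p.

Social marginal benefit = demand + MEB = 213.57 - 4.05q.
Set SMB = MC: 213.57 - 4.05q = 28.91 + 1.68q → q* = 32.2269.
Consumer price on the demand curve at q*: 196.90 − 4.05×32.2269 = 66.3811.

P = $66.38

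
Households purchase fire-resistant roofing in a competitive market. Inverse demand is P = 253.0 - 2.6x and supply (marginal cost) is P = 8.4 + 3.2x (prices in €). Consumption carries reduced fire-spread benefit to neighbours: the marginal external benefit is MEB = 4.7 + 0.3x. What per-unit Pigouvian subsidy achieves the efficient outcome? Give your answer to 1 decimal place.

Social marginal benefit = demand + MEB = 257.7 - 2.3x.
Set SMB = MC: 257.7 - 2.3x = 8.4 + 3.2x → x* = 45.3273.
The Pigouvian subsidy equals MEB at x*: 4.7 + 0.3×45.3273 = 18.2982.

subsidy = €18.3 per unit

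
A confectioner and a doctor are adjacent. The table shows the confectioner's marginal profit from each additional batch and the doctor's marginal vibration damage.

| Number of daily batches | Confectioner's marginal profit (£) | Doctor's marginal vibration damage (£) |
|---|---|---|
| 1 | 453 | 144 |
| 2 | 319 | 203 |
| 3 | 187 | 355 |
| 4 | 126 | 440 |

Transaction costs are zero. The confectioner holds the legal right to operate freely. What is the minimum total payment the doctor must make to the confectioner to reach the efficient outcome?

£313

Left alone the confectioner would choose level 4 (marginal profit stays positive).
Efficient level: k* = 2 (marginal profit ≥ marginal vibration damage through 2).
The doctor must at least cover the confectioner's forgone profit from cutting 4→2: 187 + 126 = 313.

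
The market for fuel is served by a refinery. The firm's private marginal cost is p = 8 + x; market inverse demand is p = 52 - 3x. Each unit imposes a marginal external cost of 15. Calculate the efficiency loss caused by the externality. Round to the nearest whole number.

DWL = 28

Market equilibrium (private): 8 + x = 52 - 3x → x_m = 11.0000.
Social marginal cost = private MC + MEC = 23 + x.
Set SMC = demand: 23 + x = 52 - 3x → x* = 7.2500.
Height of the DWL triangle at x_m is SMC(x_m) − demand(x_m) = MEC(x_m) = 15.0000.
DWL = ½ × 3.7500 × 15.0000 = 28.1250.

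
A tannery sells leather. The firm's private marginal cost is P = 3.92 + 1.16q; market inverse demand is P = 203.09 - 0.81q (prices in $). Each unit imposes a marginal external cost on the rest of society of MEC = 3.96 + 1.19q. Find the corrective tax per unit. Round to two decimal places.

tax = $77.47 per unit

Social marginal cost = private MC + MEC = 7.88 + 2.35q.
Set SMC = demand: 7.88 + 2.35q = 203.09 - 0.81q → q* = 61.7753.
The Pigouvian tax equals MEC at q*: 3.96 + 1.19×61.7753 = 77.4726.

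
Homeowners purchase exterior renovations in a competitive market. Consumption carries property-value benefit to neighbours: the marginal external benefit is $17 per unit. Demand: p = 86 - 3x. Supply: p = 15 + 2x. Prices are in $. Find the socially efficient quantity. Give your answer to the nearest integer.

x* = 18

Social marginal benefit = demand + MEB = 103 - 3x.
Set SMB = MC: 103 - 3x = 15 + 2x → x* = 17.6000.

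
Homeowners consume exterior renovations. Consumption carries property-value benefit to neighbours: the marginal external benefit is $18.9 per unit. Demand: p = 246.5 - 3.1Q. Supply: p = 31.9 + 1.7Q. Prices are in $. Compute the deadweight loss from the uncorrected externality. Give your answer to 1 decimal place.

Market equilibrium (private): 31.9 + 1.7Q = 246.5 - 3.1Q → Q_m = 44.7083.
Social marginal benefit = demand + MEB = 265.4 - 3.1Q.
Set SMB = MC: 265.4 - 3.1Q = 31.9 + 1.7Q → Q* = 48.6458.
Between Q* and Q_m the wedge SMB − MC runs linearly from 0 to MEB(Q_m), so the loss is a triangle.
DWL = ½ × 3.9375 × 18.9000 = 37.2094.

DWL = $37.2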